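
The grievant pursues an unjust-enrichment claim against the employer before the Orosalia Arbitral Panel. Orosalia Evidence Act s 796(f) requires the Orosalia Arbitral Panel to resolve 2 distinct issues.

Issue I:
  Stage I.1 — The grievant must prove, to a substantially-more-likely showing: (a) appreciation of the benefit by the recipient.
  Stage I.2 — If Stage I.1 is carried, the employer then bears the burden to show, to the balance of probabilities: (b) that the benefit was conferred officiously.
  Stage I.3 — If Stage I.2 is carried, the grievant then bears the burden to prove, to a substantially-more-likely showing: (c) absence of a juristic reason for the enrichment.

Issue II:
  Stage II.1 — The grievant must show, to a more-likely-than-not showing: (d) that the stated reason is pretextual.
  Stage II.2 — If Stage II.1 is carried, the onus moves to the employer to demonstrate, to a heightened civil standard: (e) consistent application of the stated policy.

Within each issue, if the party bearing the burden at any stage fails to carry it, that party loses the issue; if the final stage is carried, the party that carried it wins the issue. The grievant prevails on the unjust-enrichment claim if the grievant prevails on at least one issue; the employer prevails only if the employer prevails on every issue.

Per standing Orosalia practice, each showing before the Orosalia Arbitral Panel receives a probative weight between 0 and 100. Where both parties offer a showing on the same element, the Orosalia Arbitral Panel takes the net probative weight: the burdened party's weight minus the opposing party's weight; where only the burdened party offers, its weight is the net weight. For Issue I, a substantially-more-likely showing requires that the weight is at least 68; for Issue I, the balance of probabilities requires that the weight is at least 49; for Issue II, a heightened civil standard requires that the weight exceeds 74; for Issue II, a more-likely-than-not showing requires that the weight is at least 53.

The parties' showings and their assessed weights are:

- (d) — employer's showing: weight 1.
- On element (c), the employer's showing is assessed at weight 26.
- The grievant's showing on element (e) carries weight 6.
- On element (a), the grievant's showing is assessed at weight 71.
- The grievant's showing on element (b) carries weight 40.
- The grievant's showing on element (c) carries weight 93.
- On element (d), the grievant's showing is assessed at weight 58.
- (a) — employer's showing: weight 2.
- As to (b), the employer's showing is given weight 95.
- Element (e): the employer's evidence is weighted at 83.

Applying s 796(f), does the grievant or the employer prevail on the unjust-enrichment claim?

employer

— Issue I —
At Stage I.1 the grievant must meet a substantially-more-likely showing (weight is at least 68): on (a) the weight is 71 less the opposing 2 gives net 69, which does reach 68, so (a) meets the standard.
  The grievant carries Stage I.1; the employer now bears the burden.
At Stage I.2 the employer must meet the balance of probabilities (weight is at least 49): on (b) the weight is 95 less the opposing 40 gives net 55, which does reach 49, so (b) meets the standard.
  Stage I.2 is satisfied; the onus moves to the grievant.
At Stage I.3 the grievant must meet a substantially-more-likely showing (weight is at least 68): on (c) the weight is 93 less the opposing 26 gives net 67, which does not reach 68, so (c) does not meet the standard.
  Stage I.3 not carried; the grievant fails its burden.
The analysis ends at Stage I.3; the employer prevails on this issue.
— Issue II —
Stage II.1 (grievant, a more-likely-than-not showing, weight is at least 53): (d) net 58−1=57 ≥ 53 — meets.
  The grievant carries Stage II.1; the employer now bears the burden.
Stage II.2 (employer, a heightened civil standard, weight exceeds 74): (e) net 83−6=77 > 74 — meets.
  All elements met at the final stage.
All stages carried — the employer prevails on this issue.
Per-issue: Issue I → employer; Issue II → employer. The grievant must prevail on at least one issue; overall, the employer prevails.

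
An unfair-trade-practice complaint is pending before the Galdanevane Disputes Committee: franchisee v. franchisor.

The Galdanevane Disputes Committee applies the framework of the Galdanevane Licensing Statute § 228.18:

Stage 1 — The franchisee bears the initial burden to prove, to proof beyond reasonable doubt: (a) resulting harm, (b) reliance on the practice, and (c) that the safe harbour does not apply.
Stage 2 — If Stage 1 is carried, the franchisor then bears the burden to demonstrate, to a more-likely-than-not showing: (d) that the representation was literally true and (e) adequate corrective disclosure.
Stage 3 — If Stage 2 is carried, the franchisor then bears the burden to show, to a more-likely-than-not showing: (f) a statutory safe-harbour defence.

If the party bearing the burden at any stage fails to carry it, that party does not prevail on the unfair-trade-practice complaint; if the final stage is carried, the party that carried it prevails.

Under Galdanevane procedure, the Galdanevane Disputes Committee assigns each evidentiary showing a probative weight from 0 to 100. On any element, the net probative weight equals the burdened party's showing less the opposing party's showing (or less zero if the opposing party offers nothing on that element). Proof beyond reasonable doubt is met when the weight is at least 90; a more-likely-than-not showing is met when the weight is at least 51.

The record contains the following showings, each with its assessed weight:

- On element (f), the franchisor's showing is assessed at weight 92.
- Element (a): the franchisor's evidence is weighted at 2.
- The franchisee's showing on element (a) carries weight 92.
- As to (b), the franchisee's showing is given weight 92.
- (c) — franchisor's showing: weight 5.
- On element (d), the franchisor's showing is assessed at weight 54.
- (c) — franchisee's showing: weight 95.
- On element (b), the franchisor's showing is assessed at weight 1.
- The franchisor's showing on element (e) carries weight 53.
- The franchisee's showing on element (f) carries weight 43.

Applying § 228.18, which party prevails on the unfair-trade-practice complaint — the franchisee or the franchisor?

Stage 1 — burden on franchisee; standard: proof beyond reasonable doubt (weight is at least 90).
    (a): 92 − 2 = 90 ≥ 90 [met]
    (b): 92 − 1 = 91 ≥ 90 [met]
    (c): 95 − 5 = 90 ≥ 90 [met]
  All elements met. The burden passes to the franchisor.
Stage 2 — burden on franchisor; standard: a more-likely-than-not showing (weight is at least 51).
    (d): 54 ≥ 51 [met]
    (e): 53 ≥ 51 [met]
  Stage 2 carried; the burden remains with the franchisor.
Stage 3 — burden on franchisor; standard: a more-likely-than-not showing (weight is at least 51).
    (f): 92 − 43 = 49 < 51 [not met]
  The franchisor does not carry Stage 3.
The analysis ends at Stage 3; the franchisee prevails.

franchisee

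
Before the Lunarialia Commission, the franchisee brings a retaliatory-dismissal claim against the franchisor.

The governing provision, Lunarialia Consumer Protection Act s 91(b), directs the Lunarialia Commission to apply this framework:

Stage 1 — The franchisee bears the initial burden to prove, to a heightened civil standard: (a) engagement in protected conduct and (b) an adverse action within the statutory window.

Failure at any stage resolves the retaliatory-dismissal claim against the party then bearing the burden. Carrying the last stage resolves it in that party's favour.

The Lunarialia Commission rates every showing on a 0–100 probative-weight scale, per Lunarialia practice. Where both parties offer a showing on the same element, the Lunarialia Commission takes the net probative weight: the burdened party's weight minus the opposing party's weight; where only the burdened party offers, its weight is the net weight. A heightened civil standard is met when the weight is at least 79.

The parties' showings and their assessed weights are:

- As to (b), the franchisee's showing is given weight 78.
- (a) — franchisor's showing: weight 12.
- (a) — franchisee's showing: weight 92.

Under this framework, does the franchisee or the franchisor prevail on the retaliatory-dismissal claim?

franchisor

Stage 1 (franchisee, a heightened civil standard, weight is at least 79): (a) net 92−12=80 ≥ 79 — meets; (b) 78 < 79 — fails.
  Not every element is met, so the franchisee fails to carry Stage 1.
So the franchisor prevails.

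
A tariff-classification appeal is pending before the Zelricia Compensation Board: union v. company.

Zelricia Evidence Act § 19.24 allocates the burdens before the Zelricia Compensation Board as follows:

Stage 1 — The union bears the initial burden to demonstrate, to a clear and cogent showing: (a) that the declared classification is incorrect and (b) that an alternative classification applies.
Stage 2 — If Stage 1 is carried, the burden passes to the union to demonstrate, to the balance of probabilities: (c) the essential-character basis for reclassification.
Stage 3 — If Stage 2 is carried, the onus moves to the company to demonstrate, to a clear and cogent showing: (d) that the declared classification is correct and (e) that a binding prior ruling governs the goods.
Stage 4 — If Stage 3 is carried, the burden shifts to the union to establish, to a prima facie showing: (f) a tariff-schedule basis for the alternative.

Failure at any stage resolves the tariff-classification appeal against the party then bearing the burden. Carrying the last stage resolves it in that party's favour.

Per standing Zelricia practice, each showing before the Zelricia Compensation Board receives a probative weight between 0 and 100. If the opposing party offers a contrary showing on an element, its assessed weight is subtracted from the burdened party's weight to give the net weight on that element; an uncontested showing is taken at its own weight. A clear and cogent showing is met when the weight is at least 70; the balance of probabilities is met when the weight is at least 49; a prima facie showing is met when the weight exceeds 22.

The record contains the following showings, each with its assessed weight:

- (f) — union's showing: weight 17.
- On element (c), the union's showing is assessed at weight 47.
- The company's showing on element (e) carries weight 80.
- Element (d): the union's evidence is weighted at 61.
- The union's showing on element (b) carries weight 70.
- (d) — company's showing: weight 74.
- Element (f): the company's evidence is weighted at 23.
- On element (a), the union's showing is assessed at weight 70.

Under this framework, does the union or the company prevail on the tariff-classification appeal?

Stage 1 (union, a clear and cogent showing, weight is at least 70): (a) 70 ≥ 70 — meets; (b) 70 ≥ 70 — meets.
  Stage 1 is satisfied; the union continues to bear the burden.
Stage 2 (union, the balance of probabilities, weight is at least 49): (c) 47 < 49 — fails.
  The union does not carry Stage 2.
The company prevails.

company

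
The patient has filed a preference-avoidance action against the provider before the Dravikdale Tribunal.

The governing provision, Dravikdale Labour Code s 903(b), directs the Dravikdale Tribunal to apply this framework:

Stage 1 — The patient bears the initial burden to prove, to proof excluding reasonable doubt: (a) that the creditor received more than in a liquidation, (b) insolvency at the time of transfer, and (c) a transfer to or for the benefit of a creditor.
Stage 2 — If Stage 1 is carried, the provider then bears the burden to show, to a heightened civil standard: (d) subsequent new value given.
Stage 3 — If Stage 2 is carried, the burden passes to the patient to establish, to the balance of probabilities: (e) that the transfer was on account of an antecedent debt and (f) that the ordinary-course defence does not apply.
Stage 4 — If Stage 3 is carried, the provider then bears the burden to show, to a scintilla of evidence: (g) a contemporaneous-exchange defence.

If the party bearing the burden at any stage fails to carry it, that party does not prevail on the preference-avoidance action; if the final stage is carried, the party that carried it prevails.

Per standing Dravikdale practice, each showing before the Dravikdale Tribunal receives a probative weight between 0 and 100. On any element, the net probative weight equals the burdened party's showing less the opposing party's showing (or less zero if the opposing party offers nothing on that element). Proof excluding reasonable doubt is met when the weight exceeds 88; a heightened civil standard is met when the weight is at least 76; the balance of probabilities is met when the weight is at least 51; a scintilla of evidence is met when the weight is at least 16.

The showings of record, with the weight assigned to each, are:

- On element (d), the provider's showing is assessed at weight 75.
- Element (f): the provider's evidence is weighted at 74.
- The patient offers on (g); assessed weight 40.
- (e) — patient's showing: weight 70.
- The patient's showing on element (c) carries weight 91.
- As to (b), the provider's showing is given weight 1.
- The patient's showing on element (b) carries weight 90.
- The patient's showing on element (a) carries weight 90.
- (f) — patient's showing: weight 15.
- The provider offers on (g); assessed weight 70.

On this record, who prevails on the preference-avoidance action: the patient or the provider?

patient

Stage 1 — burden on patient; standard: proof excluding reasonable doubt (weight exceeds 88).
    (a): 90 > 88 [met]
    (b): 90 − 1 = 89 > 88 [met]
    (c): 91 > 88 [met]
  Stage 1 is satisfied; the onus moves to the provider.
Stage 2 — burden on provider; standard: a heightened civil standard (weight is at least 76).
    (d): 75 < 76 [not met]
  Not every element is met, so the provider fails to carry Stage 2.
So the patient prevails.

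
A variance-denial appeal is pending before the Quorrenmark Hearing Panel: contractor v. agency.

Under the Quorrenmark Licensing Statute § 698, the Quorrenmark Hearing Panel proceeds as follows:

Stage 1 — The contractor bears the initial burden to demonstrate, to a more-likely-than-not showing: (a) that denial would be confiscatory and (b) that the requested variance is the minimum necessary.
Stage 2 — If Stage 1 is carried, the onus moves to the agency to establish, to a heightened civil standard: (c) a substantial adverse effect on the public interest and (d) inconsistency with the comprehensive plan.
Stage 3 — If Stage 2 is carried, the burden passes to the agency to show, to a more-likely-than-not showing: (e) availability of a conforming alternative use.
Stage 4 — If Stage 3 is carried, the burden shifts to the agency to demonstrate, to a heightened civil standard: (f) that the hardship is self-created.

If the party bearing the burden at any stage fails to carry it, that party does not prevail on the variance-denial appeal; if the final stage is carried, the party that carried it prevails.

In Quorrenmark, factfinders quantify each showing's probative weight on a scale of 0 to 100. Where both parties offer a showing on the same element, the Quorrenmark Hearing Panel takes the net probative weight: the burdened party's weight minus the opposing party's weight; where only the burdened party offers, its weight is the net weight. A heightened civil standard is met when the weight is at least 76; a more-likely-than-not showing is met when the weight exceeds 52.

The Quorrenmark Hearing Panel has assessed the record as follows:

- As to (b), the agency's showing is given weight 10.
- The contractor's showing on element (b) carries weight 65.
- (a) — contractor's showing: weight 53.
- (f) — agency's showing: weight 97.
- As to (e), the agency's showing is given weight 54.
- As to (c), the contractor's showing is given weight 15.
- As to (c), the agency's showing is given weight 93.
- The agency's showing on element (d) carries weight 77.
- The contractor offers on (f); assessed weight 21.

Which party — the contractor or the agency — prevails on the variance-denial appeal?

agency

Stage 1 — burden on contractor; standard: a more-likely-than-not showing (weight exceeds 52).
    (a): 53 > 52 [met]
    (b): 65 − 10 = 55 > 52 [met]
  Stage 1 is satisfied; the onus moves to the agency.
Stage 2 — burden on agency; standard: a heightened civil standard (weight is at least 76).
    (c): 93 − 15 = 78 ≥ 76 [met]
    (d): 77 ≥ 76 [met]
  Stage 2 carried; the burden remains with the agency.
Stage 3 — burden on agency; standard: a more-likely-than-not showing (weight exceeds 52).
    (e): 54 > 52 [met]
  Stage 3 carried; the burden remains with the agency.
Stage 4 — burden on agency; standard: a heightened civil standard (weight is at least 76).
    (f): 97 − 21 = 76 ≥ 76 [met]
  All elements met at the final stage.
With every stage satisfied, the agency prevails.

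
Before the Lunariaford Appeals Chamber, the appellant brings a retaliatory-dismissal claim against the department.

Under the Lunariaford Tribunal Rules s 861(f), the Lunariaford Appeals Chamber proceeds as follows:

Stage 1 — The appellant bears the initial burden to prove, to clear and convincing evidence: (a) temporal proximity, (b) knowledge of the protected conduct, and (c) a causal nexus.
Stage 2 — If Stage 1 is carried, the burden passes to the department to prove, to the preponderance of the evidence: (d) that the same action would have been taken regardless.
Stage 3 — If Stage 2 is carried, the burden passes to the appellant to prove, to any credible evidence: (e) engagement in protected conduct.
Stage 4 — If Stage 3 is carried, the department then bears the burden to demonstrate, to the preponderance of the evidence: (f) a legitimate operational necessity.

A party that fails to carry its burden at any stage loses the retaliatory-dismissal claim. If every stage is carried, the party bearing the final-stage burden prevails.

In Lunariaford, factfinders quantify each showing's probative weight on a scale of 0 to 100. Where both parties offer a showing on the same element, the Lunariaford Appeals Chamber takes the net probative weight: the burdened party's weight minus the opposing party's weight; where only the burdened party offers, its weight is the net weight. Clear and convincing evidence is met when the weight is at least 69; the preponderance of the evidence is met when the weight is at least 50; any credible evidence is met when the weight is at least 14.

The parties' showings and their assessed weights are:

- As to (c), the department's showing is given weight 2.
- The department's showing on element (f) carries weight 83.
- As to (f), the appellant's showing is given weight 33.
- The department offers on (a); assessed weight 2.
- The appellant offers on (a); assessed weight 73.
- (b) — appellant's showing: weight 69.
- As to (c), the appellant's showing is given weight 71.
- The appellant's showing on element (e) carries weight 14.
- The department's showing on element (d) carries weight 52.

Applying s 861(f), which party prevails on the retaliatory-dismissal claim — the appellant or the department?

Stage 1 (appellant, clear and convincing evidence, weight is at least 69): (a) net 73−2=71 ≥ 69 — meets; (b) 69 ≥ 69 — meets; (c) net 71−2=69 ≥ 69 — meets.
  Stage 1 carried; the burden shifts to the department.
Stage 2 (department, the preponderance of the evidence, weight is at least 50): (d) 52 ≥ 50 — meets.
  All elements met. The burden passes to the appellant.
Stage 3 (appellant, any credible evidence, weight is at least 14): (e) 14 ≥ 14 — meets.
  Stage 3 carried; the burden shifts to the department.
Stage 4 (department, the preponderance of the evidence, weight is at least 50): (f) net 83−33=50 ≥ 50 — meets.
  The department carries the last stage.
Every stage carried; the department prevails.

department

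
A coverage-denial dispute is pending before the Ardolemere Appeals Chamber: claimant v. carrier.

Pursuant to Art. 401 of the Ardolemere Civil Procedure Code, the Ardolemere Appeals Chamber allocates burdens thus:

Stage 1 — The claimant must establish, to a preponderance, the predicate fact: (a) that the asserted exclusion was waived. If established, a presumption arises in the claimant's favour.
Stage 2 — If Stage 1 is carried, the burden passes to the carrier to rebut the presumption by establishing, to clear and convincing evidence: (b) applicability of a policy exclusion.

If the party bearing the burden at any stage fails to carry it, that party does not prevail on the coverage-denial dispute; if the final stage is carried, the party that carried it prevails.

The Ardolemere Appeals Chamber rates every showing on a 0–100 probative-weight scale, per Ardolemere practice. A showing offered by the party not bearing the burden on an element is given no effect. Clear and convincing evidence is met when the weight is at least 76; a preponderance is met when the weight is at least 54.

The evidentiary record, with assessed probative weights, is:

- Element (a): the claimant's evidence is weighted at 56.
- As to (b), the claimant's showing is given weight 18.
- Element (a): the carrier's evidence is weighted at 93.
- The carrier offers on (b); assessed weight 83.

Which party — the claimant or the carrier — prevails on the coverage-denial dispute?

carrier

At Stage 1 the claimant must meet a preponderance (weight is at least 54): on (a) the weight is 56 (the carrier's 93 is given no effect), ≥ 54, so (a) meets the standard.
  Stage 1 is satisfied; the onus moves to the carrier.
At Stage 2 the carrier must meet clear and convincing evidence (weight is at least 76): on (b) the weight is 83 (the claimant's 18 is given no effect), which does reach 76, so (b) meets the standard.
  The carrier carries the last stage.
Every stage carried; the carrier prevails.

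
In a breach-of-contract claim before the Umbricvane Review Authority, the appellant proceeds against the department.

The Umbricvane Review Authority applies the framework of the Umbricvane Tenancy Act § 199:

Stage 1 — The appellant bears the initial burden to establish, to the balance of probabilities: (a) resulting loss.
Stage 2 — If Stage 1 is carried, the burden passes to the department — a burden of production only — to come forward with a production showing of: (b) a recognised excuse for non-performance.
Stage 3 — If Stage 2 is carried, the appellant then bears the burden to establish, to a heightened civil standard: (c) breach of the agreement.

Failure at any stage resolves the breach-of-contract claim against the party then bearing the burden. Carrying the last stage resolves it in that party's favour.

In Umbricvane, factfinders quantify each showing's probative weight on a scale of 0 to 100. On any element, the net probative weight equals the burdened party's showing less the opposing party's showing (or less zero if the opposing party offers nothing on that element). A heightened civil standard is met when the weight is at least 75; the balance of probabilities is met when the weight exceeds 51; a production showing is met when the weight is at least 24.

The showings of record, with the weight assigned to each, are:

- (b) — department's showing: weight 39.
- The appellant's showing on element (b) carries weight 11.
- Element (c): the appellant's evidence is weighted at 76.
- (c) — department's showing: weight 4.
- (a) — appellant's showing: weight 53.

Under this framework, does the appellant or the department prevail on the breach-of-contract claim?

department

Stage 1 (appellant, the balance of probabilities, weight exceeds 51): (a) 53 > 51 — meets.
  The appellant carries Stage 1; the department now bears the burden.
Stage 2 (department, a production showing, weight is at least 24): (b) net 39−11=28 ≥ 24 — meets.
  Stage 2 carried; the burden shifts to the appellant.
Stage 3 (appellant, a heightened civil standard, weight is at least 75): (c) net 76−4=72 < 75 — fails.
  Not every element is met, so the appellant fails to carry Stage 3.
So the department prevails.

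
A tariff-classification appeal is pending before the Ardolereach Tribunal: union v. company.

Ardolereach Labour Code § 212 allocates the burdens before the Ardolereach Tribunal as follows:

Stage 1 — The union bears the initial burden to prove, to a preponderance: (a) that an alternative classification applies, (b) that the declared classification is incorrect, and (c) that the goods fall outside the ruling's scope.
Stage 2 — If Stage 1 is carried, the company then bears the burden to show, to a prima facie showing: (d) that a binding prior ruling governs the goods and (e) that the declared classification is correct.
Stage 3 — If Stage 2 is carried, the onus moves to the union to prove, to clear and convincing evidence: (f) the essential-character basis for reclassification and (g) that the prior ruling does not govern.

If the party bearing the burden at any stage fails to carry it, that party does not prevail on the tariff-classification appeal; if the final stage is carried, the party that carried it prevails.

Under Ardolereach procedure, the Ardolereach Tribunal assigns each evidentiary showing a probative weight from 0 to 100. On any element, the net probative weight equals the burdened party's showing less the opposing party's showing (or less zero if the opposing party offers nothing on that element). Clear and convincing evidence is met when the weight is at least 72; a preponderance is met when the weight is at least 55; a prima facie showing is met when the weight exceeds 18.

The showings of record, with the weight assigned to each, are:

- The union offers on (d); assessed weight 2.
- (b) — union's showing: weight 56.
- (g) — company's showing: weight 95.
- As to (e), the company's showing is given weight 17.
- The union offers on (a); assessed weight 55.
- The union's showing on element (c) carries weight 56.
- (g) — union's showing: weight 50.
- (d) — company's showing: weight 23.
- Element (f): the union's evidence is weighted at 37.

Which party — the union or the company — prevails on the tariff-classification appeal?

Stage 1 — burden on union; standard: a preponderance (weight is at least 55).
    (a): 55 ≥ 55 [met]
    (b): 56 ≥ 55 [met]
    (c): 56 ≥ 55 [met]
  Stage 1 carried; the burden shifts to the company.
Stage 2 — burden on company; standard: a prima facie showing (weight exceeds 18).
    (d): 23 − 2 = 21 > 18 [met]
    (e): 17 ≤ 18 [not met]
  Stage 2 not carried; the company fails its burden.
So the union prevails.

union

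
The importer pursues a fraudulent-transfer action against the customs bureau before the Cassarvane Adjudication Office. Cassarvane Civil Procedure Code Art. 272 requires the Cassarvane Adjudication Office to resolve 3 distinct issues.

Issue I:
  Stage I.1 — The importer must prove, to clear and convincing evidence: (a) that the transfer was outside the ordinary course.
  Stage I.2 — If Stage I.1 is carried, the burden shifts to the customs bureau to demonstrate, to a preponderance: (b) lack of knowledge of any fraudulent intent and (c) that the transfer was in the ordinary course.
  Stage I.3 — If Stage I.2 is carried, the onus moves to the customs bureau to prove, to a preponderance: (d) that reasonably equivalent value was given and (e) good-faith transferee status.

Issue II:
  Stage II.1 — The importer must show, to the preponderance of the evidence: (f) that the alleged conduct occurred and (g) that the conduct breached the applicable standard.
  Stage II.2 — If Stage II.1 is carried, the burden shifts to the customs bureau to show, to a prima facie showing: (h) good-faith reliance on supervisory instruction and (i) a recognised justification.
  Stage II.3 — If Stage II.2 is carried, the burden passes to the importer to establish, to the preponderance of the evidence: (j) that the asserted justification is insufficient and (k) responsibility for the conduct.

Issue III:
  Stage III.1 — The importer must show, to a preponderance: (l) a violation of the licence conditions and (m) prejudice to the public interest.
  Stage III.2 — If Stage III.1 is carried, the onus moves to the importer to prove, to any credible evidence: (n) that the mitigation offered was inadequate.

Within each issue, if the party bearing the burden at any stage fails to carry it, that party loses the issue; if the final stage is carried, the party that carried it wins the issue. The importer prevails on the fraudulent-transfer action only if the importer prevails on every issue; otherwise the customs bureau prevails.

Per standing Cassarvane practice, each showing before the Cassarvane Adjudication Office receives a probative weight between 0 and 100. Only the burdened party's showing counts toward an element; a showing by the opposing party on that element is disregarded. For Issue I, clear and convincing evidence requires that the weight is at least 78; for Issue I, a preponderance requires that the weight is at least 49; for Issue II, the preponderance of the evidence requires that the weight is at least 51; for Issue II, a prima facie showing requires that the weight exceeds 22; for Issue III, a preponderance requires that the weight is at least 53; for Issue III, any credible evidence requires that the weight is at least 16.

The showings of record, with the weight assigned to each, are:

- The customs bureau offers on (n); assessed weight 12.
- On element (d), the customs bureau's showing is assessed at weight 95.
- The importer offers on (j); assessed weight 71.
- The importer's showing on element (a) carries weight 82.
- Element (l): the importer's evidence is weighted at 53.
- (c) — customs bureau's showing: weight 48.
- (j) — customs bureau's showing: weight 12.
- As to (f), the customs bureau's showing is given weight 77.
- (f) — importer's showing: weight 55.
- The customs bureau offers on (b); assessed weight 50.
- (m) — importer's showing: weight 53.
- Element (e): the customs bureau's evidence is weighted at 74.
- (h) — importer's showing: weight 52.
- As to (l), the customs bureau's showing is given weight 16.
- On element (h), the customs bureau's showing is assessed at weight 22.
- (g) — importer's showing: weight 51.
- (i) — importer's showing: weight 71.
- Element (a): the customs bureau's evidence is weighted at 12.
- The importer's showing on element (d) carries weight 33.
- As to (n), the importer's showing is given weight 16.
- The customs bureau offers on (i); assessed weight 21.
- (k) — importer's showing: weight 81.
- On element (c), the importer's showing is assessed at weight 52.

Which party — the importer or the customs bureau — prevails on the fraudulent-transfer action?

importer

— Issue I —
Stage I.1 — burden on importer; standard: clear and convincing evidence (weight is at least 78).
    (a): 82 (customs bureau's 12 disregarded) ≥ 78 [met]
  Stage I.1 carried; the burden shifts to the customs bureau.
Stage I.2 — burden on customs bureau; standard: a preponderance (weight is at least 49).
    (b): 50 ≥ 49 [met]
    (c): 48 (importer's 52 disregarded) < 49 [not met]
  Stage I.2 not carried; the customs bureau fails its burden.
The importer prevails on this issue.
— Issue II —
At Stage II.1 the importer must meet the preponderance of the evidence (weight is at least 51): on (f) the weight is 55 (the customs bureau's 77 is given no effect), which does reach 51, so (f) meets the standard; on (g) the weight is 51, which does reach 51, so (g) meets the standard.
  Stage II.1 is satisfied; the onus moves to the customs bureau.
At Stage II.2 the customs bureau must meet a prima facie showing (weight exceeds 22): on (h) the weight is 22 (the importer's 52 is given no effect), which does not exceed 22, so (h) does not meet the standard; on (i) the weight is 21 (the importer's 71 is given no effect), ≤ 22, so (i) does not meet the standard.
  The customs bureau does not carry Stage II.2.
The analysis ends at Stage II.2; the importer prevails on this issue.
— Issue III —
At Stage III.1 the importer must meet a preponderance (weight is at least 53): on (l) the weight is 53 (the customs bureau's 16 is given no effect), ≥ 53, so (l) meets the standard; on (m) the weight is 53, ≥ 53, so (m) meets the standard.
  Stage III.1 is satisfied; the importer continues to bear the burden.
At Stage III.2 the importer must meet any credible evidence (weight is at least 16): on (n) the weight is 16 (the customs bureau's 12 is given no effect), which does reach 16, so (n) meets the standard.
  Stage III.2 carried; the final stage is satisfied.
All stages carried — the importer prevails on this issue.
Per-issue: Issue I → importer; Issue II → importer; Issue III → importer. The importer must prevail on every issue; overall, the importer prevails.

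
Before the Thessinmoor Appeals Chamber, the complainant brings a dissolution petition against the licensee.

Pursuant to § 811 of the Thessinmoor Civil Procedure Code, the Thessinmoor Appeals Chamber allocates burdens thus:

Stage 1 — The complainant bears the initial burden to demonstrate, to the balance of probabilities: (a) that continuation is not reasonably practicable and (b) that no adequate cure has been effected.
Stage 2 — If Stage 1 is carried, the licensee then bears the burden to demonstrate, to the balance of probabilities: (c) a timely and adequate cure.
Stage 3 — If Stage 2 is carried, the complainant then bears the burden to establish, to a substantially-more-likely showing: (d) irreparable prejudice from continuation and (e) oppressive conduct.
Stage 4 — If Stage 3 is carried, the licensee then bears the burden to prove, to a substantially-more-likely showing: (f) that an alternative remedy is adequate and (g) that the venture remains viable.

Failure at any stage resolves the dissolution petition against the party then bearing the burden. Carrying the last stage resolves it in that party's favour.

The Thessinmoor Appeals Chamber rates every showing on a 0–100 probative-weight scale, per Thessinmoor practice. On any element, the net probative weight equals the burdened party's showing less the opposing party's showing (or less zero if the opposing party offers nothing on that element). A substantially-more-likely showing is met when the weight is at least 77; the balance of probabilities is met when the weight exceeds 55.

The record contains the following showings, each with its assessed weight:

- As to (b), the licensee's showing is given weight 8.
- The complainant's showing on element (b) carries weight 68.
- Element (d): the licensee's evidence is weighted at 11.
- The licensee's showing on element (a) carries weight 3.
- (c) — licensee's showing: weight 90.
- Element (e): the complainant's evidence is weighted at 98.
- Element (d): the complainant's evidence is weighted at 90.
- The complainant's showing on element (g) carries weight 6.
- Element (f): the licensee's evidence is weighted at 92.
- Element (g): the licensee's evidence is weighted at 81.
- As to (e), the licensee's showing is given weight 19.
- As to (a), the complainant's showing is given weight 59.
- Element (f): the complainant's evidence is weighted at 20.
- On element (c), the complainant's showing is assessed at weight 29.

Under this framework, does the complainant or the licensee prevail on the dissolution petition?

Stage 1 (complainant, the balance of probabilities, weight exceeds 55): (a) net 59−3=56 > 55 — meets; (b) net 68−8=60 > 55 — meets.
  Stage 1 carried; the burden shifts to the licensee.
Stage 2 (licensee, the balance of probabilities, weight exceeds 55): (c) net 90−29=61 > 55 — meets.
  The licensee carries Stage 2; the complainant now bears the burden.
Stage 3 (complainant, a substantially-more-likely showing, weight is at least 77): (d) net 90−11=79 ≥ 77 — meets; (e) net 98−19=79 ≥ 77 — meets.
  Stage 3 is satisfied; the onus moves to the licensee.
Stage 4 (licensee, a substantially-more-likely showing, weight is at least 77): (f) net 92−20=72 < 77 — fails; (g) net 81−6=75 < 77 — fails.
  Not every element is met, so the licensee fails to carry Stage 4.
So the complainant prevails.

complainant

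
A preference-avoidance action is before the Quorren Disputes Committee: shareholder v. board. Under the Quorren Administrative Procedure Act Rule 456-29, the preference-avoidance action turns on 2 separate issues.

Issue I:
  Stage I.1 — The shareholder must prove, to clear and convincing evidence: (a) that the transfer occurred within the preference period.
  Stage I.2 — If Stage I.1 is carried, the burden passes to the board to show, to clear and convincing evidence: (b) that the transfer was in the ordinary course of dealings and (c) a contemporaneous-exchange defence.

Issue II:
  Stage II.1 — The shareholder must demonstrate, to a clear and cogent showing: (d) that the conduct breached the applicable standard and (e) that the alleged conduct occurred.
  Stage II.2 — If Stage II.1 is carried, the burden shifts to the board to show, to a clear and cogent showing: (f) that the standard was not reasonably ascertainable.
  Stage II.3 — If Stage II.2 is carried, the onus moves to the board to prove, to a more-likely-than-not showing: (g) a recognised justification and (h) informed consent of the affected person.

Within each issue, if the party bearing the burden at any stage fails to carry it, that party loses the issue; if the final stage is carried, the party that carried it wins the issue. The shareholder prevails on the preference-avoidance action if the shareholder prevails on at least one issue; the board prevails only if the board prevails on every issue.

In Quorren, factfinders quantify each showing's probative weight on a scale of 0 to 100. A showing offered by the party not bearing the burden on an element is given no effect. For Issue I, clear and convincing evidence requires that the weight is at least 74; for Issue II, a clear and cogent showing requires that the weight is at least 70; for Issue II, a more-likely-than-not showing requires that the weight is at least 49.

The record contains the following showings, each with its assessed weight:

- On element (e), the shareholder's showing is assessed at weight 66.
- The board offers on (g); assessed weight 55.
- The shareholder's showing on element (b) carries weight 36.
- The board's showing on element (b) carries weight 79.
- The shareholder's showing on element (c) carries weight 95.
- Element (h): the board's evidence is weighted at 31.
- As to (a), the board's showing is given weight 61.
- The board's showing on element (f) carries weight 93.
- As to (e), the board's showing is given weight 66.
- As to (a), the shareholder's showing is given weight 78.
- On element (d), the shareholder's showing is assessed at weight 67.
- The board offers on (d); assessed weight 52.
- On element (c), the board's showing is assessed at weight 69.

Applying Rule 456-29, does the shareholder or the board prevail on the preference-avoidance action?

— Issue I —
Stage I.1 (shareholder, clear and convincing evidence, weight is at least 74): (a) 78 (board's 61 disregarded) ≥ 74 — meets.
  Stage I.1 is satisfied; the onus moves to the board.
Stage I.2 (board, clear and convincing evidence, weight is at least 74): (b) 79 (shareholder's 36 disregarded) ≥ 74 — meets; (c) 69 (shareholder's 95 disregarded) < 74 — fails.
  Not every element is met, so the board fails to carry Stage I.2.
The analysis ends at Stage I.2; the shareholder prevails on this issue.
— Issue II —
Stage II.1 (shareholder, a clear and cogent showing, weight is at least 70): (d) 67 (board's 52 disregarded) < 70 — fails; (e) 66 (board's 66 disregarded) < 70 — fails.
  The shareholder does not carry Stage II.1.
The board prevails on this issue.
Per-issue: Issue I → shareholder; Issue II → board. The shareholder must prevail on at least one issue; overall, the shareholder prevails.

shareholder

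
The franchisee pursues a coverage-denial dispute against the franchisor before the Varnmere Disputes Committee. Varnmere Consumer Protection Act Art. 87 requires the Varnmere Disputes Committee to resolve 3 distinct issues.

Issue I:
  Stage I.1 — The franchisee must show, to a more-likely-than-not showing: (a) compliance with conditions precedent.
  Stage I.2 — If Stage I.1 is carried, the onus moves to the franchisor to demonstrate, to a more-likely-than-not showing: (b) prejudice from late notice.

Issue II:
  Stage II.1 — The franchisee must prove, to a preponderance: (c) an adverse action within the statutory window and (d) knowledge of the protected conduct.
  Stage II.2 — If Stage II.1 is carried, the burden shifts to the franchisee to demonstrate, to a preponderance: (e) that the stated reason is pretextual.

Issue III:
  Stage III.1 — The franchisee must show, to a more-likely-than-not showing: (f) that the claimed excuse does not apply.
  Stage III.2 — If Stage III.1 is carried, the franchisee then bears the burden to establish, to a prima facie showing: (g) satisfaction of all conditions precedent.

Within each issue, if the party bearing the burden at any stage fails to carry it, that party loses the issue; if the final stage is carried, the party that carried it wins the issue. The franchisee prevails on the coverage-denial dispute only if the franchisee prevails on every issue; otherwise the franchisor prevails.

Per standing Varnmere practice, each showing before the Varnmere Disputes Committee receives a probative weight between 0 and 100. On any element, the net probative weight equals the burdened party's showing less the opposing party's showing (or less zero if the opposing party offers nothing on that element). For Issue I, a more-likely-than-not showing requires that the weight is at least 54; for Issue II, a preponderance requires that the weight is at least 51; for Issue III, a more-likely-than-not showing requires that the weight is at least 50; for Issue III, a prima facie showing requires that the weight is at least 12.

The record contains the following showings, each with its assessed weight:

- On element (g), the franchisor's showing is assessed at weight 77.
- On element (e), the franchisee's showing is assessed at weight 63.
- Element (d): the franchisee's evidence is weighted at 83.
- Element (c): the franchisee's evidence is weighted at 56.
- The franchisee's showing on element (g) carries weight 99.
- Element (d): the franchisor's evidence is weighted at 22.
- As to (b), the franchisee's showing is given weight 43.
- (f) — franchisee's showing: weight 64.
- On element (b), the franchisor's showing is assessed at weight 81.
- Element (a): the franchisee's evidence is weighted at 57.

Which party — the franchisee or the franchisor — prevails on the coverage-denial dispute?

franchisee

— Issue I —
At Stage I.1 the franchisee must meet a more-likely-than-not showing (weight is at least 54): on (a) the weight is 57, which does reach 54, so (a) meets the standard.
  All elements met. The burden passes to the franchisor.
At Stage I.2 the franchisor must meet a more-likely-than-not showing (weight is at least 54): on (b) the weight is 81 less the opposing 43 gives net 38, < 54, so (b) does not meet the standard.
  Stage I.2 not carried; the franchisor fails its burden.
The franchisee prevails on this issue.
— Issue II —
Stage II.1 (franchisee, a preponderance, weight is at least 51): (c) 56 ≥ 51 — meets; (d) net 83−22=61 ≥ 51 — meets.
  All elements met. The franchisee retains the burden for Stage II.2.
Stage II.2 (franchisee, a preponderance, weight is at least 51): (e) 63 ≥ 51 — meets.
  Stage II.2 carried; the final stage is satisfied.
With every stage satisfied, the franchisee prevails on this issue.
— Issue III —
Stage III.1 — burden on franchisee; standard: a more-likely-than-not showing (weight is at least 50).
    (f): 64 ≥ 50 [met]
  All elements met. The franchisee retains the burden for Stage III.2.
Stage III.2 — burden on franchisee; standard: a prima facie showing (weight is at least 12).
    (g): 99 − 77 = 22 ≥ 12 [met]
  Stage III.2 carried; the final stage is satisfied.
All stages carried — the franchisee prevails on this issue.
Per-issue: Issue I → franchisee; Issue II → franchisee; Issue III → franchisee. The franchisee must prevail on every issue; overall, the franchisee prevails.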